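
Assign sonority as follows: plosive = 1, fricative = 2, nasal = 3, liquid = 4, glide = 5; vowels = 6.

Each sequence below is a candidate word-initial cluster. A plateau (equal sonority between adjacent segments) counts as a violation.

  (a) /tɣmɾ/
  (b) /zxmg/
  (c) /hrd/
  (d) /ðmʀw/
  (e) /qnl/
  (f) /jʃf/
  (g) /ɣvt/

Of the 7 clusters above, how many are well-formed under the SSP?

(a) sonority 1-2-3-4: well-formed.
(b) sonority 2-2-3-1: ill-formed.
(c) sonority 2-4-1: ill-formed.
(d) sonority 2-3-4-5: well-formed.
(e) sonority 1-3-4: well-formed.
(f) sonority 5-2-2: ill-formed.
(g) sonority 2-2-1: ill-formed.

3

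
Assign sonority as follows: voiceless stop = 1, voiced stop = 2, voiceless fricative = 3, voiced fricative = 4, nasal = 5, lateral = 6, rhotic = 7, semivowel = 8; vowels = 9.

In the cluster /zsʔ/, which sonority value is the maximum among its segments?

/z/ is a voiced fricative (sonority 4).
/s/ is a voiceless fricative (sonority 3).
/ʔ/ is a voiceless stop (sonority 1).
The maximum is 4.

4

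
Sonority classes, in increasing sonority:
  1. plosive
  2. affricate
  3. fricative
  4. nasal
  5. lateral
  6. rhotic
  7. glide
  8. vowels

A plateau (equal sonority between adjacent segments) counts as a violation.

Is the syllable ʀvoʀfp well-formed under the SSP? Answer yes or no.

no

Onset: /ʀ/ is a rhotic (sonority 6), /v/ is a fricative (sonority 3); then the nucleus /o/ (sonority 8).
Onset profile 6-3-8 — does not strictly rise throughout.
Coda: /ʀ/ is a rhotic (sonority 6), /f/ is a fricative (sonority 3), /p/ is a plosive (sonority 1).
Coda profile 8-6-3-1 — falls from the nucleus.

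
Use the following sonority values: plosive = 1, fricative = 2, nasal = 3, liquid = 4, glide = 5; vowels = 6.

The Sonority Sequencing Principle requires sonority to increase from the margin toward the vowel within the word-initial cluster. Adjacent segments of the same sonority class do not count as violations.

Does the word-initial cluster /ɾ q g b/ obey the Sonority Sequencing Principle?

no

/ɾ/ — liquid, sonority 4.
/q/ — plosive, sonority 1.
/g/ — plosive, sonority 1.
/b/ — plosive, sonority 1.
The profile is 4-1-1-1. Between /ɾ/ (4) and /q/ (1) sonority does not rise, so the cluster violates the SSP.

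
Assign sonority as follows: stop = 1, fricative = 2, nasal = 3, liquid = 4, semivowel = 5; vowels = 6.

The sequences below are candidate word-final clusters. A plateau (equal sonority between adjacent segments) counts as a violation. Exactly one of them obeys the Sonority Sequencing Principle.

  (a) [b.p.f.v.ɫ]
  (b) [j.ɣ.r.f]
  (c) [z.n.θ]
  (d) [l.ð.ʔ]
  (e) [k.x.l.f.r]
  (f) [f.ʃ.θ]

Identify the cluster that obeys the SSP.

(a) 1-1-2-2-4 → violates
(b) 5-2-4-2 → violates
(c) 2-3-2 → violates
(d) 4-2-1 → obeys
(e) 1-2-4-2-4 → violates
(f) 2-2-2 → violates

d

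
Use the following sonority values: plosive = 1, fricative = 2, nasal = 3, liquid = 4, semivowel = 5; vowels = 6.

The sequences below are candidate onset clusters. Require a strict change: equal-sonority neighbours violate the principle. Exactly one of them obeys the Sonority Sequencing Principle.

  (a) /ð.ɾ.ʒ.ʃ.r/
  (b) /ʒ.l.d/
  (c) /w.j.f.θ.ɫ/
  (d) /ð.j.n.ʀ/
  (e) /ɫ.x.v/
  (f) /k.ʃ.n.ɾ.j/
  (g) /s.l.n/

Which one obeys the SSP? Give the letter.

f

(a) sonority 2-4-2-2-4: ill-formed.
(b) sonority 2-4-1: ill-formed.
(c) sonority 5-5-2-2-4: ill-formed.
(d) sonority 2-5-3-4: ill-formed.
(e) sonority 4-2-2: ill-formed.
(f) sonority 1-2-3-4-5: well-formed.
(g) sonority 2-4-3: ill-formed.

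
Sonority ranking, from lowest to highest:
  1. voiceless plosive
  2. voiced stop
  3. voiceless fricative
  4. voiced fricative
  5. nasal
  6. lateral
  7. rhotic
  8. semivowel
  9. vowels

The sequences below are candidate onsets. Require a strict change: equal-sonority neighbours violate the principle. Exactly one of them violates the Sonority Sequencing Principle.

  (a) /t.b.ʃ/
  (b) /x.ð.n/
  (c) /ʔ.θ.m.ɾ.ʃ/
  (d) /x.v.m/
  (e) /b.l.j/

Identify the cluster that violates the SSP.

(a) sonority 1-2-3: well-formed.
(b) sonority 3-4-5: well-formed.
(c) sonority 1-3-5-7-3: ill-formed.
(d) sonority 3-4-5: well-formed.
(e) sonority 2-6-8: well-formed.

c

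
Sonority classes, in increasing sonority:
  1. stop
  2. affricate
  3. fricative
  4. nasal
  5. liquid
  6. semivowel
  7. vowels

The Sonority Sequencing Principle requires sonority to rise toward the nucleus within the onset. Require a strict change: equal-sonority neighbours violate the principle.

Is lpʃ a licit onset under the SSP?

/l/ is a liquid (sonority 5).
/p/ is a stop (sonority 1).
/ʃ/ is a fricative (sonority 3).
The profile is 5-1-3. Between /l/ (5) and /p/ (1) sonority does not rise, so the cluster violates the SSP.

no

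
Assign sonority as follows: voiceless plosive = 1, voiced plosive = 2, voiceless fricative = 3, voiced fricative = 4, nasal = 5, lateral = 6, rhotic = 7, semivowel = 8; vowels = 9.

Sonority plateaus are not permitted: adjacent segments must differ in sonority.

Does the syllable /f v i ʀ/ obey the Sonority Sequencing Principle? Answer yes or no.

Onset: /f/ is a voiceless fricative (sonority 3), /v/ is a voiced fricative (sonority 4); then the nucleus /i/ (sonority 9).
Onset profile 3-4-9 — rises to the nucleus.
Coda: /ʀ/ is a rhotic (sonority 7).
Coda profile 9-7 — falls from the nucleus.

yes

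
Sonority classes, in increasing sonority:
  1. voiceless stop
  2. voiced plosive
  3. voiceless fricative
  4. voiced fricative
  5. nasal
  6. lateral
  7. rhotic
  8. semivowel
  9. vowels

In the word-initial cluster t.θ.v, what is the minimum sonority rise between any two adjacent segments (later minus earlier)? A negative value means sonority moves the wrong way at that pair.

/t/: voiceless stop = 1.
/θ/: voiceless fricative = 3.
/v/: voiced fricative = 4.
/t/→/θ/: change +2.
/θ/→/v/: change +1.
Minimum = 1.

1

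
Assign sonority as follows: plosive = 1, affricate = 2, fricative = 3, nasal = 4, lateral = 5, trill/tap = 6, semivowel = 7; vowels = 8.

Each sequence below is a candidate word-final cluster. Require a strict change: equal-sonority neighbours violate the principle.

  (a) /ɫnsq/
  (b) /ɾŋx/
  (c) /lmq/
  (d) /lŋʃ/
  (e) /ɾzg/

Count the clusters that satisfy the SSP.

5

(a) 5-4-3-1 → obeys
(b) 6-4-3 → obeys
(c) 5-4-1 → obeys
(d) 5-4-3 → obeys
(e) 6-3-1 → obeys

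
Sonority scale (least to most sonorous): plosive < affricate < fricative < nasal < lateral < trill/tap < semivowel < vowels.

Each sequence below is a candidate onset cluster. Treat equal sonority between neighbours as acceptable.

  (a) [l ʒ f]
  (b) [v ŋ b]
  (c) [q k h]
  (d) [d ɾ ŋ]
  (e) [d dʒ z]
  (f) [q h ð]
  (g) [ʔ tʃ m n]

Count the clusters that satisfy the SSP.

4

(a) sonority 5-3-3: ill-formed.
(b) sonority 3-4-1: ill-formed.
(c) sonority 1-1-3: well-formed.
(d) sonority 1-6-4: ill-formed.
(e) sonority 1-2-3: well-formed.
(f) sonority 1-3-3: well-formed.
(g) sonority 1-2-4-4: well-formed.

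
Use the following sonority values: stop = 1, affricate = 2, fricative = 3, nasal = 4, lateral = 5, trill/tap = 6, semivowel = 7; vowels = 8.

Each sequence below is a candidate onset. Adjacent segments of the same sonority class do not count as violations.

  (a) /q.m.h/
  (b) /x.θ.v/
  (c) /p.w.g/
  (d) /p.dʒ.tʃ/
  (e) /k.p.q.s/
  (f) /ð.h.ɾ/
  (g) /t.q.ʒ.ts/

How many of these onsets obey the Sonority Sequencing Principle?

(a) sonority 1-4-3: ill-formed.
(b) sonority 3-3-3: well-formed.
(c) sonority 1-7-1: ill-formed.
(d) sonority 1-2-2: well-formed.
(e) sonority 1-1-1-3: well-formed.
(f) sonority 3-3-6: well-formed.
(g) sonority 1-1-3-2: ill-formed.

4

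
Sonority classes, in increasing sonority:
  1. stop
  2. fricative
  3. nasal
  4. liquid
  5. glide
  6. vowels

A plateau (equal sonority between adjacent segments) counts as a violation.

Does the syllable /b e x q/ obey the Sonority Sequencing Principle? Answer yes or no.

yes

Onset: /b/ is a stop (sonority 1); then the nucleus /e/ (sonority 6).
Onset profile 1-6 — rises to the nucleus.
Coda: /x/ is a fricative (sonority 2), /q/ is a stop (sonority 1).
Coda profile 6-2-1 — falls from the nucleus.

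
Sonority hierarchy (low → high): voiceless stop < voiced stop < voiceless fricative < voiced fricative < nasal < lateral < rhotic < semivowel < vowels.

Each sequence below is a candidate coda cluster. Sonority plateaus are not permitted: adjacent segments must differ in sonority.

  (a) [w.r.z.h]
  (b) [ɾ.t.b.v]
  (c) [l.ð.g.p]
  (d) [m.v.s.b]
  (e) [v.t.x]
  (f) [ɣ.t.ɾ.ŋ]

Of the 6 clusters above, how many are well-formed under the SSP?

3

(a) 8-7-4-3 → obeys
(b) 7-1-2-4 → violates
(c) 6-4-2-1 → obeys
(d) 5-4-3-2 → obeys
(e) 4-1-3 → violates
(f) 4-1-7-5 → violates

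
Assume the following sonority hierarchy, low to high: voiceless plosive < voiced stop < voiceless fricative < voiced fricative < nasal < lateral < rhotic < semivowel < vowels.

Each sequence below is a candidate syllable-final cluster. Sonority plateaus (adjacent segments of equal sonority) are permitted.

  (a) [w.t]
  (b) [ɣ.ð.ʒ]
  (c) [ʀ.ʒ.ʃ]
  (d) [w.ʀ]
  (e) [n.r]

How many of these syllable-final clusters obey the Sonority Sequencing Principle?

(a) 8-1 → obeys
(b) 4-4-4 → obeys
(c) 7-4-3 → obeys
(d) 8-7 → obeys
(e) 5-7 → violates

4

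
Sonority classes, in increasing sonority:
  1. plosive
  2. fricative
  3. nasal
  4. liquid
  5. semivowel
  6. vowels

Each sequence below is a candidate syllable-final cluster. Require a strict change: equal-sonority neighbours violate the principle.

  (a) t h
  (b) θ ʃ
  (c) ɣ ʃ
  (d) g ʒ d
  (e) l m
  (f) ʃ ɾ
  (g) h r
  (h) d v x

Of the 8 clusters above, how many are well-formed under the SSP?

1

(a) t h: profile 1-2 — violates.
(b) θ ʃ: profile 2-2 — violates.
(c) ɣ ʃ: profile 2-2 — violates.
(d) g ʒ d: profile 1-2-1 — violates.
(e) l m: profile 4-3 — obeys.
(f) ʃ ɾ: profile 2-4 — violates.
(g) h r: profile 2-4 — violates.
(h) d v x: profile 1-2-2 — violates.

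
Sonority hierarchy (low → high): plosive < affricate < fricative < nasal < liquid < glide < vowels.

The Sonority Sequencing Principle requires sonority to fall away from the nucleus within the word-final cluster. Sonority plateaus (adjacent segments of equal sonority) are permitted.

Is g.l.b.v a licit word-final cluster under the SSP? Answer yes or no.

no

/g/ — plosive, sonority 1.
/l/ — liquid, sonority 5.
/b/ — plosive, sonority 1.
/v/ — fricative, sonority 3.
The profile is 1-5-1-3. Between /g/ (1) and /l/ (5) sonority does not fall, so the cluster violates the SSP.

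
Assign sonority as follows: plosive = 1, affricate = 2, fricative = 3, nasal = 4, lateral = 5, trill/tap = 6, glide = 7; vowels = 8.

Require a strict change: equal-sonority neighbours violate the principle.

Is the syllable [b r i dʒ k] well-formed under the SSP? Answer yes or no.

yes

Onset: /b/ is a plosive (sonority 1), /r/ is a trill/tap (sonority 6); then the nucleus /i/ (sonority 8).
Onset profile 1-6-8 — rises to the nucleus.
Coda: /dʒ/ is an affricate (sonority 2), /k/ is a plosive (sonority 1).
Coda profile 8-2-1 — falls from the nucleus.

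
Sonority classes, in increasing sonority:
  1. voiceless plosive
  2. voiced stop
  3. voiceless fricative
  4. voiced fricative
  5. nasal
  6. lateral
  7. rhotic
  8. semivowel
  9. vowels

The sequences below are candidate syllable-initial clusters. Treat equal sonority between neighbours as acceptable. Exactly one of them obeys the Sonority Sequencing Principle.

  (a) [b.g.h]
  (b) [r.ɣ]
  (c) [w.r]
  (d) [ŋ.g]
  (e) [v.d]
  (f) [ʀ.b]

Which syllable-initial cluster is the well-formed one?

a

(a) [b.g.h]: profile 2-2-3 — obeys.
(b) [r.ɣ]: profile 7-4 — violates.
(c) [w.r]: profile 8-7 — violates.
(d) [ŋ.g]: profile 5-2 — violates.
(e) [v.d]: profile 4-2 — violates.
(f) [ʀ.b]: profile 7-2 — violates.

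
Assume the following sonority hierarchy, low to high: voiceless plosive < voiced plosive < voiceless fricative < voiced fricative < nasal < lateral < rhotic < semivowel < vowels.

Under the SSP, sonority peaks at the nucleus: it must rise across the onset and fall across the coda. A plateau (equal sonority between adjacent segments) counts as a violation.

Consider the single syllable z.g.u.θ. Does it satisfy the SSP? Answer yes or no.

Onset: /z/ is a voiced fricative (sonority 4), /g/ is a voiced plosive (sonority 2); then the nucleus /u/ (sonority 9).
Onset profile 4-2-9 — does not strictly rise throughout.
Coda: /θ/ is a voiceless fricative (sonority 3).
Coda profile 9-3 — falls from the nucleus.

no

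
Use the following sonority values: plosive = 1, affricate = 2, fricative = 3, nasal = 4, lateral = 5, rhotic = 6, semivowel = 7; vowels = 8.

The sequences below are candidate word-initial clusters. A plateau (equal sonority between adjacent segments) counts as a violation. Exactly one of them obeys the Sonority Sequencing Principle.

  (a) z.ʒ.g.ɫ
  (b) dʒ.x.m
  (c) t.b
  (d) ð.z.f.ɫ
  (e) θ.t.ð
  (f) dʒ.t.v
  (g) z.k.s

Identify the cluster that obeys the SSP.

b

(a) sonority 3-3-1-5: ill-formed.
(b) sonority 2-3-4: well-formed.
(c) sonority 1-1: ill-formed.
(d) sonority 3-3-3-5: ill-formed.
(e) sonority 3-1-3: ill-formed.
(f) sonority 2-1-3: ill-formed.
(g) sonority 3-1-3: ill-formed.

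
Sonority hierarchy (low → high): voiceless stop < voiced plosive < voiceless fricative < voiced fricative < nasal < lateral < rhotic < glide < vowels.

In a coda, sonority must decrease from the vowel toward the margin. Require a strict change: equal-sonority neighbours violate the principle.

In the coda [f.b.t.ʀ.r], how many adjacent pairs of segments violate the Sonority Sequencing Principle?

2

/f/ is a voiceless fricative (sonority 3).
/b/ is a voiced plosive (sonority 2).
/t/ is a voiceless stop (sonority 1).
/ʀ/ is a rhotic (sonority 7).
/r/ is a rhotic (sonority 7).
/f/→/b/: 3→2 (falls) — ok.
/b/→/t/: 2→1 (falls) — ok.
/t/→/ʀ/: 1→7 (does not fall) — violation.
/ʀ/→/r/: 7→7 (plateau) — violation.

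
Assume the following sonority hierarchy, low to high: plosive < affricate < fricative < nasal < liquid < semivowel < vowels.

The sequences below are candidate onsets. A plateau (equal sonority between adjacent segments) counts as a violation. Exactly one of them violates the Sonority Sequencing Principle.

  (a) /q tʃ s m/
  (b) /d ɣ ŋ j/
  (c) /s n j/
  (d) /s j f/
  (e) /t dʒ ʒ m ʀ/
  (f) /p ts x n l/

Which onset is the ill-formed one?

d

(a) 1-2-3-4 → obeys
(b) 1-3-4-6 → obeys
(c) 3-4-6 → obeys
(d) 3-6-3 → violates
(e) 1-2-3-4-5 → obeys
(f) 1-2-3-4-5 → obeys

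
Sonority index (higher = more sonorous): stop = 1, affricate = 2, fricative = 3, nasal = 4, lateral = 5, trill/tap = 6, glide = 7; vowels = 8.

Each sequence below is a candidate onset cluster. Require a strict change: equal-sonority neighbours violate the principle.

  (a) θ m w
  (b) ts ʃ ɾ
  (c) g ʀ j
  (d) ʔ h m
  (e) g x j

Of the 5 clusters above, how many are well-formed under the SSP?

5

(a) θ m w: profile 3-4-7 — obeys.
(b) ts ʃ ɾ: profile 2-3-6 — obeys.
(c) g ʀ j: profile 1-6-7 — obeys.
(d) ʔ h m: profile 1-3-4 — obeys.
(e) g x j: profile 1-3-7 — obeys.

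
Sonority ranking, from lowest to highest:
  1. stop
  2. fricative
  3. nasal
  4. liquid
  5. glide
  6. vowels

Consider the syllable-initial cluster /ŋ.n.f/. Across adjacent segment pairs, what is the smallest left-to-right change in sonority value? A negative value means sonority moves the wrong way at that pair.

/ŋ/ — nasal, sonority 3.
/n/ — nasal, sonority 3.
/f/ — fricative, sonority 2.
/ŋ/→/n/: change +0.
/n/→/f/: change -1.
Minimum = -1.

-1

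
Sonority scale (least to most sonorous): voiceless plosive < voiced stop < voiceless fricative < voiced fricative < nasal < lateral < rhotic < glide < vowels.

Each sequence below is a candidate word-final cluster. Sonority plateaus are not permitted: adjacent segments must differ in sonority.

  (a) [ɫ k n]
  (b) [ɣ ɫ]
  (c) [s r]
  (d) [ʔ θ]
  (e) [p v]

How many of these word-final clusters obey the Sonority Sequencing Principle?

(a) [ɫ k n]: profile 6-1-5 — violates.
(b) [ɣ ɫ]: profile 4-6 — violates.
(c) [s r]: profile 3-7 — violates.
(d) [ʔ θ]: profile 1-3 — violates.
(e) [p v]: profile 1-4 — violates.

0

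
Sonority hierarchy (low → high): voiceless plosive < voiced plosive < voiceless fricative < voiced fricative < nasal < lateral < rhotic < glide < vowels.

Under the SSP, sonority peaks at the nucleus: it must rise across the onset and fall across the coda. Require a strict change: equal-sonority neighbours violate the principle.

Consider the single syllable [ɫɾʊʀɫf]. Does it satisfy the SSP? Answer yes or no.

Onset: /ɫ/ is a lateral (sonority 6), /ɾ/ is a rhotic (sonority 7); then the nucleus /ʊ/ (sonority 9).
Onset profile 6-7-9 — rises to the nucleus.
Coda: /ʀ/ is a rhotic (sonority 7), /ɫ/ is a lateral (sonority 6), /f/ is a voiceless fricative (sonority 3).
Coda profile 9-7-6-3 — falls from the nucleus.

yes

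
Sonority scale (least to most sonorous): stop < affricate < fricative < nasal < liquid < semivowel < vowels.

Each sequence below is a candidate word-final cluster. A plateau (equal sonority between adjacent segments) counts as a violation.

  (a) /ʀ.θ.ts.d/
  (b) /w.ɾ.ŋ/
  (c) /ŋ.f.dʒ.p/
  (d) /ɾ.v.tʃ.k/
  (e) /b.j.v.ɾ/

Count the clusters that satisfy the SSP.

4

(a) sonority 5-3-2-1: well-formed.
(b) sonority 6-5-4: well-formed.
(c) sonority 4-3-2-1: well-formed.
(d) sonority 5-3-2-1: well-formed.
(e) sonority 1-6-3-5: ill-formed.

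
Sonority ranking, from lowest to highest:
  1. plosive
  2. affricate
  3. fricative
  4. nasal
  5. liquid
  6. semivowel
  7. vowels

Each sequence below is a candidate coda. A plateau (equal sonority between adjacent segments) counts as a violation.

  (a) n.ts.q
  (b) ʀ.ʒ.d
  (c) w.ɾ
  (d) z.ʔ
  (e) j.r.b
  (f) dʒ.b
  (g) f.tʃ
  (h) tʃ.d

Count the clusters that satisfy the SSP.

8

(a) n.ts.q: profile 4-2-1 — obeys.
(b) ʀ.ʒ.d: profile 5-3-1 — obeys.
(c) w.ɾ: profile 6-5 — obeys.
(d) z.ʔ: profile 3-1 — obeys.
(e) j.r.b: profile 6-5-1 — obeys.
(f) dʒ.b: profile 2-1 — obeys.
(g) f.tʃ: profile 3-2 — obeys.
(h) tʃ.d: profile 2-1 — obeys.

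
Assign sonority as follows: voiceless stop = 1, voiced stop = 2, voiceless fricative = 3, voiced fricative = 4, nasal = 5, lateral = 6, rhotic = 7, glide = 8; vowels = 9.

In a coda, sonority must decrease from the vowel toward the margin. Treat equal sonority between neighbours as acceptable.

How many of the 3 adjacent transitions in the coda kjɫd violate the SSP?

/k/ — voiceless stop, sonority 1.
/j/ — glide, sonority 8.
/ɫ/ — lateral, sonority 6.
/d/ — voiced stop, sonority 2.
/k/→/j/: 1→8 (does not fall) — violation.
/j/→/ɫ/: 8→6 (falls) — ok.
/ɫ/→/d/: 6→2 (falls) — ok.

1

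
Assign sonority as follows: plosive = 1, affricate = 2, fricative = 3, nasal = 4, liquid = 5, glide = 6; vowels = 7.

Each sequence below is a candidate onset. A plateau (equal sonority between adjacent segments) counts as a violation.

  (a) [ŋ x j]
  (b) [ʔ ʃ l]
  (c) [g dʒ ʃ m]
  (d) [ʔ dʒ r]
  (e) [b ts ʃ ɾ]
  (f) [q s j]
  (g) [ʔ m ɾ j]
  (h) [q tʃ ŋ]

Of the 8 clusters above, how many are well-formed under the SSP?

(a) sonority 4-3-6: ill-formed.
(b) sonority 1-3-5: well-formed.
(c) sonority 1-2-3-4: well-formed.
(d) sonority 1-2-5: well-formed.
(e) sonority 1-2-3-5: well-formed.
(f) sonority 1-3-6: well-formed.
(g) sonority 1-4-5-6: well-formed.
(h) sonority 1-2-4: well-formed.

7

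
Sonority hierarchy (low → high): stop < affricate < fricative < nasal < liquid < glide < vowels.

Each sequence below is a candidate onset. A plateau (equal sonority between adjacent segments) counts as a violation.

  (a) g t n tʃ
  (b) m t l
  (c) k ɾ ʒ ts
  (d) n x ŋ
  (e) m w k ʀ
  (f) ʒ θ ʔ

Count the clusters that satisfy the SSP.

(a) g t n tʃ: profile 1-1-4-2 — violates.
(b) m t l: profile 4-1-5 — violates.
(c) k ɾ ʒ ts: profile 1-5-3-2 — violates.
(d) n x ŋ: profile 4-3-4 — violates.
(e) m w k ʀ: profile 4-6-1-5 — violates.
(f) ʒ θ ʔ: profile 3-3-1 — violates.

0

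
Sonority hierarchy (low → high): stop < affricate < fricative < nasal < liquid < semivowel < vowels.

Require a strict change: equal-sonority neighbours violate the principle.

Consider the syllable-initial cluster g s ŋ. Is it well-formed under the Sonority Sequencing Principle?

/g/ is a stop (sonority 1).
/s/ is a fricative (sonority 3).
/ŋ/ is a nasal (sonority 4).
The profile 1-3-4 strictly rises, so the syllable-initial cluster satisfies the SSP.

yes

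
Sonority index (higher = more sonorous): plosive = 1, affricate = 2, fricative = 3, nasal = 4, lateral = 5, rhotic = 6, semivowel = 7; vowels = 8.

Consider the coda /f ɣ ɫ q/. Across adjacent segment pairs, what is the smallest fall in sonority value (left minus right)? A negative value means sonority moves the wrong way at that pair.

-2

/f/ — fricative, sonority 3.
/ɣ/ — fricative, sonority 3.
/ɫ/ — lateral, sonority 5.
/q/ — plosive, sonority 1.
/f/→/ɣ/: change +0.
/ɣ/→/ɫ/: change -2.
/ɫ/→/q/: change +4.
Minimum = -2.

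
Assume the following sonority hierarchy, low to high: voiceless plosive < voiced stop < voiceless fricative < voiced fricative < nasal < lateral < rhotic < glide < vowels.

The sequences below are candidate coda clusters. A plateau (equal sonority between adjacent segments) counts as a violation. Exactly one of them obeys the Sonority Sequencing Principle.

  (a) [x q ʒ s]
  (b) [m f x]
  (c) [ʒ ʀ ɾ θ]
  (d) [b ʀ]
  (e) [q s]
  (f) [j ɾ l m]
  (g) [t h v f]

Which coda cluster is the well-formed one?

f

(a) 3-1-4-3 → violates
(b) 5-3-3 → violates
(c) 4-7-7-3 → violates
(d) 2-7 → violates
(e) 1-3 → violates
(f) 8-7-6-5 → obeys
(g) 1-3-4-3 → violates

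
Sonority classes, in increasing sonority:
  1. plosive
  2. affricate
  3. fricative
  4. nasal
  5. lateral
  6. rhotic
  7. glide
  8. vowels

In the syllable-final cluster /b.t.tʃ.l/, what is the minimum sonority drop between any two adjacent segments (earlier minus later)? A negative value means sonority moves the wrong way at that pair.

-3

/b/ is a plosive (sonority 1).
/t/ is a plosive (sonority 1).
/tʃ/ is an affricate (sonority 2).
/l/ is a lateral (sonority 5).
/b/→/t/: change +0.
/t/→/tʃ/: change -1.
/tʃ/→/l/: change -3.
Minimum = -3.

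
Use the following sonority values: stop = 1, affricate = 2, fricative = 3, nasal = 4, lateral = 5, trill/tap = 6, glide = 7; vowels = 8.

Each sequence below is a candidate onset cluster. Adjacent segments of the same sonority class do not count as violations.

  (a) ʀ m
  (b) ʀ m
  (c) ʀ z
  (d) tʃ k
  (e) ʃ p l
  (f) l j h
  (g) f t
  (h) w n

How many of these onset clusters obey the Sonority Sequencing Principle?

(a) 6-4 → violates
(b) 6-4 → violates
(c) 6-3 → violates
(d) 2-1 → violates
(e) 3-1-5 → violates
(f) 5-7-3 → violates
(g) 3-1 → violates
(h) 7-4 → violates

0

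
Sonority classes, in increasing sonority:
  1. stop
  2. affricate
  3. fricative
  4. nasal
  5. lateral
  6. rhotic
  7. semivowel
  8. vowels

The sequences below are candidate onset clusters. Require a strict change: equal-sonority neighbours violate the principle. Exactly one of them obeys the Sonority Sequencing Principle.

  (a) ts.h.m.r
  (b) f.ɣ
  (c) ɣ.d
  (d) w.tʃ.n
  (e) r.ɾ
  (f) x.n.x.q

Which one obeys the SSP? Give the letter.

a

(a) 2-3-4-6 → obeys
(b) 3-3 → violates
(c) 3-1 → violates
(d) 7-2-4 → violates
(e) 6-6 → violates
(f) 3-4-3-1 → violates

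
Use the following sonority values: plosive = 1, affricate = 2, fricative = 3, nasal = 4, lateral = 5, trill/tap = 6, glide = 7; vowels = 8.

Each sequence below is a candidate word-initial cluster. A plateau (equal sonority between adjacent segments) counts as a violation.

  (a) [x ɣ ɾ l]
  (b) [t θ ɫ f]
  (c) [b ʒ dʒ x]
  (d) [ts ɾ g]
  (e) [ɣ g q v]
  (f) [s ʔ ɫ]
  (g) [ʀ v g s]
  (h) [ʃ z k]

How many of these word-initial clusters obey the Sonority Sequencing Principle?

(a) sonority 3-3-6-5: ill-formed.
(b) sonority 1-3-5-3: ill-formed.
(c) sonority 1-3-2-3: ill-formed.
(d) sonority 2-6-1: ill-formed.
(e) sonority 3-1-1-3: ill-formed.
(f) sonority 3-1-5: ill-formed.
(g) sonority 6-3-1-3: ill-formed.
(h) sonority 3-3-1: ill-formed.

0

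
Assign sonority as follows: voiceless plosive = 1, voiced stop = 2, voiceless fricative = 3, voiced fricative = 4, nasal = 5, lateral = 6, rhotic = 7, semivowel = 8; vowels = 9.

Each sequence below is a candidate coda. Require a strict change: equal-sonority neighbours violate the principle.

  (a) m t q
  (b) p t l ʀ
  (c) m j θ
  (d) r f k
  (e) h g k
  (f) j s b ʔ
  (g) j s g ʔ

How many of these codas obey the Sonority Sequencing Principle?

4

(a) m t q: profile 5-1-1 — violates.
(b) p t l ʀ: profile 1-1-6-7 — violates.
(c) m j θ: profile 5-8-3 — violates.
(d) r f k: profile 7-3-1 — obeys.
(e) h g k: profile 3-2-1 — obeys.
(f) j s b ʔ: profile 8-3-2-1 — obeys.
(g) j s g ʔ: profile 8-3-2-1 — obeys.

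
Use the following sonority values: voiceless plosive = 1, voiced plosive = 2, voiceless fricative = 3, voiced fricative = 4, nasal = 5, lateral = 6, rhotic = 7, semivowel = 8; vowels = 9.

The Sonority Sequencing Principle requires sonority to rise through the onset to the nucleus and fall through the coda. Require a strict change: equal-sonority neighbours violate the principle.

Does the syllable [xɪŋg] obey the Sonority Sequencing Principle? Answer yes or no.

yes

Onset: /x/ is a voiceless fricative (sonority 3); then the nucleus /ɪ/ (sonority 9).
Onset profile 3-9 — rises to the nucleus.
Coda: /ŋ/ is a nasal (sonority 5), /g/ is a voiced plosive (sonority 2).
Coda profile 9-5-2 — falls from the nucleus.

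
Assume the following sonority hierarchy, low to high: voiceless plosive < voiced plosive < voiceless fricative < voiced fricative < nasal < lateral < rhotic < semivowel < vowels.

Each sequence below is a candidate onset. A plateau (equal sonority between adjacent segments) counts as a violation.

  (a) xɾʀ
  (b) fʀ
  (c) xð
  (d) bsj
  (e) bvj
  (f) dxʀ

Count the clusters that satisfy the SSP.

(a) 3-7-7 → violates
(b) 3-7 → obeys
(c) 3-4 → obeys
(d) 2-3-8 → obeys
(e) 2-4-8 → obeys
(f) 2-3-7 → obeys

5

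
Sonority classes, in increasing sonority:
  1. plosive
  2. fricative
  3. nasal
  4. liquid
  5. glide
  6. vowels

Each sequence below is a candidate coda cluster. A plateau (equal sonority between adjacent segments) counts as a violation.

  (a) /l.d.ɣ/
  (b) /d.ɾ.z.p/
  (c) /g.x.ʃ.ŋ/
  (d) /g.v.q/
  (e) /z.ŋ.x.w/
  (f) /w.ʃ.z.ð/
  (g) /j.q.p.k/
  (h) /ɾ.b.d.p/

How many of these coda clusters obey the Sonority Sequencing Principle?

(a) /l.d.ɣ/: profile 4-1-2 — violates.
(b) /d.ɾ.z.p/: profile 1-4-2-1 — violates.
(c) /g.x.ʃ.ŋ/: profile 1-2-2-3 — violates.
(d) /g.v.q/: profile 1-2-1 — violates.
(e) /z.ŋ.x.w/: profile 2-3-2-5 — violates.
(f) /w.ʃ.z.ð/: profile 5-2-2-2 — violates.
(g) /j.q.p.k/: profile 5-1-1-1 — violates.
(h) /ɾ.b.d.p/: profile 4-1-1-1 — violates.

0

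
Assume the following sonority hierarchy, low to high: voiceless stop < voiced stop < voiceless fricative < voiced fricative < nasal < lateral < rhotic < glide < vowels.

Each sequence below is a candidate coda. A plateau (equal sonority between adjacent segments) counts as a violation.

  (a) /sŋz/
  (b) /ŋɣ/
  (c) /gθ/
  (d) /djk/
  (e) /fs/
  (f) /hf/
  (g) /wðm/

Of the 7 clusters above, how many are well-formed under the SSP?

(a) 3-5-4 → violates
(b) 5-4 → obeys
(c) 2-3 → violates
(d) 2-8-1 → violates
(e) 3-3 → violates
(f) 3-3 → violates
(g) 8-4-5 → violates

1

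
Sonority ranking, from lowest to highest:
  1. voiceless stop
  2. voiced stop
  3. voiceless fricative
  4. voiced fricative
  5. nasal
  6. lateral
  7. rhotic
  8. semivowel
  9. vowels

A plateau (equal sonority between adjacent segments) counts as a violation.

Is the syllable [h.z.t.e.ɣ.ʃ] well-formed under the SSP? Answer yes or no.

no

Onset: /h/ is a voiceless fricative (sonority 3), /z/ is a voiced fricative (sonority 4), /t/ is a voiceless stop (sonority 1); then the nucleus /e/ (sonority 9).
Onset profile 3-4-1-9 — does not strictly rise throughout.
Coda: /ɣ/ is a voiced fricative (sonority 4), /ʃ/ is a voiceless fricative (sonority 3).
Coda profile 9-4-3 — falls from the nucleus.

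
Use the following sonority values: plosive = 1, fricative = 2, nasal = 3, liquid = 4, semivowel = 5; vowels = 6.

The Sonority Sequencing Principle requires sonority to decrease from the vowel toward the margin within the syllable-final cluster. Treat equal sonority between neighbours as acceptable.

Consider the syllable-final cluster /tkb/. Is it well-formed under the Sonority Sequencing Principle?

yes

/t/ — plosive, sonority 1.
/k/ — plosive, sonority 1.
/b/ — plosive, sonority 1.
The profile 1-1-1 is non-increasing (plateaus allowed), so the syllable-final cluster satisfies the SSP.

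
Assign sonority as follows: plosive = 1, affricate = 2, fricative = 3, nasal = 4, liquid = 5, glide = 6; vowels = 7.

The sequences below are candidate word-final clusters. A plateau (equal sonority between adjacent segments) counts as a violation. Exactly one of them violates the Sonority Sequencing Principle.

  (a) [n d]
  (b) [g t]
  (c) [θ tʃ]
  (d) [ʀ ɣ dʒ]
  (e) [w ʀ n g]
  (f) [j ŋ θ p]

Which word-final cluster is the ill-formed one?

b

(a) [n d]: profile 4-1 — obeys.
(b) [g t]: profile 1-1 — violates.
(c) [θ tʃ]: profile 3-2 — obeys.
(d) [ʀ ɣ dʒ]: profile 5-3-2 — obeys.
(e) [w ʀ n g]: profile 6-5-4-1 — obeys.
(f) [j ŋ θ p]: profile 6-4-3-1 — obeys.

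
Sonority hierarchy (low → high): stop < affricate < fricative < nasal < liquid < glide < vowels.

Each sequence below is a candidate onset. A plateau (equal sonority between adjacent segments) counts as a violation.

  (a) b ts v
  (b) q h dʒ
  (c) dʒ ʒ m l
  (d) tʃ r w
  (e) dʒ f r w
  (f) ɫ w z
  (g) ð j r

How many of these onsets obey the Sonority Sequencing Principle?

4

(a) 1-2-3 → obeys
(b) 1-3-2 → violates
(c) 2-3-4-5 → obeys
(d) 2-5-6 → obeys
(e) 2-3-5-6 → obeys
(f) 5-6-3 → violates
(g) 3-6-5 → violates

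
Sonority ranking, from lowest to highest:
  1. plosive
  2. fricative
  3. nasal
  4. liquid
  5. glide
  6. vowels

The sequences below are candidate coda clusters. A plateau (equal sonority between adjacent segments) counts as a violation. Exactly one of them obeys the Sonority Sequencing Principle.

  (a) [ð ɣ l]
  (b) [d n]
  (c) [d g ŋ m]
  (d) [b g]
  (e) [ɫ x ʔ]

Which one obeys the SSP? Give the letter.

e

(a) sonority 2-2-4: ill-formed.
(b) sonority 1-3: ill-formed.
(c) sonority 1-1-3-3: ill-formed.
(d) sonority 1-1: ill-formed.
(e) sonority 4-2-1: well-formed.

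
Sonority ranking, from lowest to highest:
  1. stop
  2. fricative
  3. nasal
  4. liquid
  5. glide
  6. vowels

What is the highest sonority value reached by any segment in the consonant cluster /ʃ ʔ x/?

2

/ʃ/: fricative = 2.
/ʔ/: stop = 1.
/x/: fricative = 2.
The maximum is 2.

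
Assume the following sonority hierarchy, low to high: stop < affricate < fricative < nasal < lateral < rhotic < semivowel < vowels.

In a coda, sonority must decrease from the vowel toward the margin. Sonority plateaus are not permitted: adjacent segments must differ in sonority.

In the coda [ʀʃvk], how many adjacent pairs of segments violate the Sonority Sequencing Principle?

1

/ʀ/ is a rhotic (sonority 6).
/ʃ/ is a fricative (sonority 3).
/v/ is a fricative (sonority 3).
/k/ is a stop (sonority 1).
/ʀ/→/ʃ/: 6→3 (falls) — ok.
/ʃ/→/v/: 3→3 (plateau) — violation.
/v/→/k/: 3→1 (falls) — ok.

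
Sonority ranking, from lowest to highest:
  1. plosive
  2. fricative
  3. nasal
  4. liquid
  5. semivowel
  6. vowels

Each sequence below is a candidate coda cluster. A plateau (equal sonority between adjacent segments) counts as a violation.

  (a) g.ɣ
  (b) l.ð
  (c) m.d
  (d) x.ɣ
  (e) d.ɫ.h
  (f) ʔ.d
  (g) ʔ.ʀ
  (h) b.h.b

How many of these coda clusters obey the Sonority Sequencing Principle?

(a) 1-2 → violates
(b) 4-2 → obeys
(c) 3-1 → obeys
(d) 2-2 → violates
(e) 1-4-2 → violates
(f) 1-1 → violates
(g) 1-4 → violates
(h) 1-2-1 → violates

2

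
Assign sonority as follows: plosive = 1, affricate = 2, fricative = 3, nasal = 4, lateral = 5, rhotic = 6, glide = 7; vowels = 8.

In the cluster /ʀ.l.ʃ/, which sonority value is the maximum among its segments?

/ʀ/: rhotic = 6.
/l/: lateral = 5.
/ʃ/: fricative = 3.
The maximum is 6.

6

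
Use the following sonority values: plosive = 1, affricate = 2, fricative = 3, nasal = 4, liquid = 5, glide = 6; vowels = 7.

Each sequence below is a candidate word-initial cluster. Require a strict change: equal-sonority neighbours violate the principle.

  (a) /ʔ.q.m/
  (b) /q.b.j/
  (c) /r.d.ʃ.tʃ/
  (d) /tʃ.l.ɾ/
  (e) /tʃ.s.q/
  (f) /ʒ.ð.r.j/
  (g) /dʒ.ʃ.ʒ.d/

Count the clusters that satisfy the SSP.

0

(a) sonority 1-1-4: ill-formed.
(b) sonority 1-1-6: ill-formed.
(c) sonority 5-1-3-2: ill-formed.
(d) sonority 2-5-5: ill-formed.
(e) sonority 2-3-1: ill-formed.
(f) sonority 3-3-5-6: ill-formed.
(g) sonority 2-3-3-1: ill-formed.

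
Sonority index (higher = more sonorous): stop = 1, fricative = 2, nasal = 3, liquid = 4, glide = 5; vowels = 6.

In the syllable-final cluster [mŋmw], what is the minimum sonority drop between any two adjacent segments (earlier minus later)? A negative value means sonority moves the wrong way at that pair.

/m/ — nasal, sonority 3.
/ŋ/ — nasal, sonority 3.
/m/ — nasal, sonority 3.
/w/ — glide, sonority 5.
/m/→/ŋ/: change +0.
/ŋ/→/m/: change +0.
/m/→/w/: change -2.
Minimum = -2.

-2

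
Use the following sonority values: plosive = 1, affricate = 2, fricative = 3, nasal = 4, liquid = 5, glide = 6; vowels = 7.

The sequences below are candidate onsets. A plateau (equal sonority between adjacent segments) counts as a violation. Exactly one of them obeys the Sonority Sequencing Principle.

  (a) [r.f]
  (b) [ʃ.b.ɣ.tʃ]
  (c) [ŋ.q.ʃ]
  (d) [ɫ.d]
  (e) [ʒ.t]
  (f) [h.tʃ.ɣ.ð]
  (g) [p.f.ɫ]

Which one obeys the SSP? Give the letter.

g

(a) 5-3 → violates
(b) 3-1-3-2 → violates
(c) 4-1-3 → violates
(d) 5-1 → violates
(e) 3-1 → violates
(f) 3-2-3-3 → violates
(g) 1-3-5 → obeys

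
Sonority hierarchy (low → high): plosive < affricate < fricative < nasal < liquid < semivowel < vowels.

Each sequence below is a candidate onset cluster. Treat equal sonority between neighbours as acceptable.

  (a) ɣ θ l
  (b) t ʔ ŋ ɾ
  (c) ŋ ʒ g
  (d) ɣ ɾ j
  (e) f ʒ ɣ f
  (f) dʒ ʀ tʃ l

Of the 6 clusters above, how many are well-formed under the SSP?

(a) 3-3-5 → obeys
(b) 1-1-4-5 → obeys
(c) 4-3-1 → violates
(d) 3-5-6 → obeys
(e) 3-3-3-3 → obeys
(f) 2-5-2-5 → violates

4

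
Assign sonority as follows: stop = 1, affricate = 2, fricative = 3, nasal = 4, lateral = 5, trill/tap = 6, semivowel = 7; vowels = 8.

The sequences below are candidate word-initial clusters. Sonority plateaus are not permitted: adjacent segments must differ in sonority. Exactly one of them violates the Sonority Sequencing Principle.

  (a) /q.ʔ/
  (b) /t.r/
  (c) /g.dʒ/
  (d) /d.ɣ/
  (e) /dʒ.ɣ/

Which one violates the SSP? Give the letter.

a

(a) 1-1 → violates
(b) 1-6 → obeys
(c) 1-2 → obeys
(d) 1-3 → obeys
(e) 2-3 → obeys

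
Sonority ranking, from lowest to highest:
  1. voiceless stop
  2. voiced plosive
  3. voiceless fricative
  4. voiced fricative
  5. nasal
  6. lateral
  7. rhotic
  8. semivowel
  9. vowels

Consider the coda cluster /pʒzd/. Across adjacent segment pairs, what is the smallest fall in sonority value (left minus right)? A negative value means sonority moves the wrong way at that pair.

-3

/p/ is a voiceless stop (sonority 1).
/ʒ/ is a voiced fricative (sonority 4).
/z/ is a voiced fricative (sonority 4).
/d/ is a voiced plosive (sonority 2).
/p/→/ʒ/: change -3.
/ʒ/→/z/: change +0.
/z/→/d/: change +2.
Minimum = -3.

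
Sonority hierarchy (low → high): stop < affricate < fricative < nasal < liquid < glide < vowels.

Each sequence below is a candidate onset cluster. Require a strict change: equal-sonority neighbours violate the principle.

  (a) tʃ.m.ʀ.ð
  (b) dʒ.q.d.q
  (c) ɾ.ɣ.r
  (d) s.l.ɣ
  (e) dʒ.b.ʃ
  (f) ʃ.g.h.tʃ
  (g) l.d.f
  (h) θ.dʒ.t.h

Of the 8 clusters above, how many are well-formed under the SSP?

0

(a) 2-4-5-3 → violates
(b) 2-1-1-1 → violates
(c) 5-3-5 → violates
(d) 3-5-3 → violates
(e) 2-1-3 → violates
(f) 3-1-3-2 → violates
(g) 5-1-3 → violates
(h) 3-2-1-3 → violates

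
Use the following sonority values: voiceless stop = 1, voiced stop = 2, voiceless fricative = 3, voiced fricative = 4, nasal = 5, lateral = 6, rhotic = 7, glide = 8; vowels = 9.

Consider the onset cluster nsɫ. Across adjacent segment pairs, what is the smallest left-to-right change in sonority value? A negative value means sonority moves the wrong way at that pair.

-2

/n/: nasal = 5.
/s/: voiceless fricative = 3.
/ɫ/: lateral = 6.
/n/→/s/: change -2.
/s/→/ɫ/: change +3.
Minimum = -2.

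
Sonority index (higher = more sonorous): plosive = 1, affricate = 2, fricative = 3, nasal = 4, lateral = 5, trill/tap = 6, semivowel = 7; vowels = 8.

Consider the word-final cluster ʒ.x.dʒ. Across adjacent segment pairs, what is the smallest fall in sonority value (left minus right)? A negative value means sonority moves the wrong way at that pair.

0

/ʒ/ is a fricative (sonority 3).
/x/ is a fricative (sonority 3).
/dʒ/ is an affricate (sonority 2).
/ʒ/→/x/: change +0.
/x/→/dʒ/: change +1.
Minimum = 0.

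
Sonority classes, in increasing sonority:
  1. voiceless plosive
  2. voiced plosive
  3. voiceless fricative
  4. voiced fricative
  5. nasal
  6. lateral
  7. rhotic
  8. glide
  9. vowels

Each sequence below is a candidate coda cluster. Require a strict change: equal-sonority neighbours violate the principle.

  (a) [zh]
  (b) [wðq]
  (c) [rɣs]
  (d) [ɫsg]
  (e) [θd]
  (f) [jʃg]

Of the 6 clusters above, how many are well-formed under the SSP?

6

(a) 4-3 → obeys
(b) 8-4-1 → obeys
(c) 7-4-3 → obeys
(d) 6-3-2 → obeys
(e) 3-2 → obeys
(f) 8-3-2 → obeys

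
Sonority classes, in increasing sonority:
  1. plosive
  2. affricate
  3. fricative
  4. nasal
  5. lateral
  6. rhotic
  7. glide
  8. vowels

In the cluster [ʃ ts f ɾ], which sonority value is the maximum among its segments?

/ʃ/: fricative = 3.
/ts/: affricate = 2.
/f/: fricative = 3.
/ɾ/: rhotic = 6.
The maximum is 6.

6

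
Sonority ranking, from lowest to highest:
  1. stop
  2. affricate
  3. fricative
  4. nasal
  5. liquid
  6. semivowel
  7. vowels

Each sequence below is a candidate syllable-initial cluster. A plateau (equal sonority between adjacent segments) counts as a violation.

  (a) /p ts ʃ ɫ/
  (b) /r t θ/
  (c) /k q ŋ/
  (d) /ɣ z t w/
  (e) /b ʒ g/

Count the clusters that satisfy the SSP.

1

(a) sonority 1-2-3-5: well-formed.
(b) sonority 5-1-3: ill-formed.
(c) sonority 1-1-4: ill-formed.
(d) sonority 3-3-1-6: ill-formed.
(e) sonority 1-3-1: ill-formed.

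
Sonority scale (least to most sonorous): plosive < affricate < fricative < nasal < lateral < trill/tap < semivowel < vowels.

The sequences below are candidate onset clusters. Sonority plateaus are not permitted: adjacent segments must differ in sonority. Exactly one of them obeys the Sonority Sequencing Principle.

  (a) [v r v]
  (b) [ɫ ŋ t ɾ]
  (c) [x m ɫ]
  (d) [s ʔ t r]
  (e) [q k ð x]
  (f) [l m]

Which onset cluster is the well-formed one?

c

(a) sonority 3-6-3: ill-formed.
(b) sonority 5-4-1-6: ill-formed.
(c) sonority 3-4-5: well-formed.
(d) sonority 3-1-1-6: ill-formed.
(e) sonority 1-1-3-3: ill-formed.
(f) sonority 5-4: ill-formed.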